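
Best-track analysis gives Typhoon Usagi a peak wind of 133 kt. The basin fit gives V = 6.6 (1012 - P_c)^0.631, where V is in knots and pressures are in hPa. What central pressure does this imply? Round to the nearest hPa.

895 hPa

ΔP = (V / 6.6)^(1/0.631) = (133/6.6)^1.585.
133/6.6 = 20.152; 20.152^1.585 ≈ 116.69 hPa.
P_c = 1012 − 116.69 = 895.31 ≈ 895 hPa.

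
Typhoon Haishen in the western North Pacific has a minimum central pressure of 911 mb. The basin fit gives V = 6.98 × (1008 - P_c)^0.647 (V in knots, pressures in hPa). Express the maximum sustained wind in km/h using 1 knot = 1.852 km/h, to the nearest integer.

ΔP = 1008 − 911 = 97 mb.
V ≈ 6.98 × 97^0.647 = 6.98 × 19.295 ≈ 134.678 kt.
134.678 × 1.852 ≈ 249.42 km/h → 249 km/h.

249 km/h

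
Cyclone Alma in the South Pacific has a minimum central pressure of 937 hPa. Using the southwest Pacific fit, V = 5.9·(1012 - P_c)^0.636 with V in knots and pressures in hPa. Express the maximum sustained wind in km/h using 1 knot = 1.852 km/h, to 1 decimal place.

170.2 km/h

ΔP = 1012 − 937 = 75 hPa.
V ≈ 5.9 × 75^0.636 = 5.9 × 15.579 ≈ 91.916 kt.
91.916 × 1.852 ≈ 170.23 km/h → 170.2 km/h.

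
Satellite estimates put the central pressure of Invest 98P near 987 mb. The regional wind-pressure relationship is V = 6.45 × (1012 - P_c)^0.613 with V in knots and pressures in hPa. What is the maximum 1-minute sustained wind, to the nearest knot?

46 kt

ΔP = 1012 − 987 = 25 mb.
25^0.613 ≈ 7.193.
V ≈ 6.45 × 7.193 ≈ 46.4 kt.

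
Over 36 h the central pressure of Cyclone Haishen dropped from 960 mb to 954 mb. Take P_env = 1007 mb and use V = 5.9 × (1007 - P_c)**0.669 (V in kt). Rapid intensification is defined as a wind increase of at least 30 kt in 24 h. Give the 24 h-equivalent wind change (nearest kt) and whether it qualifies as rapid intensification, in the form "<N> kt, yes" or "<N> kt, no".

4 kt, no

V₁: ΔP = 47, V ≈ 5.9 × 47^0.669 ≈ 77.53 kt.
V₂: ΔP = 53, V ≈ 5.9 × 53^0.669 ≈ 84.02 kt.
ΔV over 36 h = 6.49 kt → 24 h equivalent = 6.49 × 24/36 ≈ 4.33 kt.
4 kt < 30 kt ⇒ not rapid intensification.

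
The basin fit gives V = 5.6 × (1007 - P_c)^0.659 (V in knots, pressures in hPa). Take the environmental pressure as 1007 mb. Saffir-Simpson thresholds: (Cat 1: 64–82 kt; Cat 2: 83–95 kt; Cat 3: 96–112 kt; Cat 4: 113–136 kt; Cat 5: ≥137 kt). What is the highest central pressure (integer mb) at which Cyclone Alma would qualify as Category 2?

Category 2 begins at V = 83 kt.
Required ΔP = (83/5.6)^(1/0.659) = 14.821^1.517 ≈ 59.81 mb.
P_c ≤ 1007 − 59.81 = 947.19, so the highest integer P_c is 947 mb.

947 mb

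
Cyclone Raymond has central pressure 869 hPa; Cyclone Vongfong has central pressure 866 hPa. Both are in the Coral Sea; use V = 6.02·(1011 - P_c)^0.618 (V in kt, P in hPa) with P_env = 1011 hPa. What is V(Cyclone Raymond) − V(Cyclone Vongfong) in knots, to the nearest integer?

Cyclone Raymond: ΔP = 142; V ≈ 6.02 × 142^0.618 ≈ 128.74 kt.
Cyclone Vongfong: ΔP = 145; V ≈ 6.02 × 145^0.618 ≈ 130.41 kt.
Difference ≈ 128.74 − 130.41 = -1.67 → -2 kt.

-2 kt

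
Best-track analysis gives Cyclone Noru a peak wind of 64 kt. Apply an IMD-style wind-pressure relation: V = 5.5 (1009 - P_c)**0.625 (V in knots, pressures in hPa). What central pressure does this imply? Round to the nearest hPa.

958 hPa

ΔP = (V / 5.5)^(1/0.625) = (64/5.5)^1.600.
64/5.5 = 11.636; 11.636^1.600 ≈ 50.73 hPa.
P_c = 1009 − 50.73 = 958.27 ≈ 958 hPa.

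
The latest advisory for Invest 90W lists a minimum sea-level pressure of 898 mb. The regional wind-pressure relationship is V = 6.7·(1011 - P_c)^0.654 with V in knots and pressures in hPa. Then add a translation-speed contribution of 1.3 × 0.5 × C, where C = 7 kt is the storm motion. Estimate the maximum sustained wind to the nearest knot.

ΔP = 1011 − 898 = 113 mb.
113^0.654 ≈ 22.015.
V ≈ 6.7 × 22.015 ≈ 147.5 kt.
Translation term: 1.3 × 0.5 × 7 = 4.55 kt.
Corrected V ≈ 152.05 kt → 152 kt.

152 kt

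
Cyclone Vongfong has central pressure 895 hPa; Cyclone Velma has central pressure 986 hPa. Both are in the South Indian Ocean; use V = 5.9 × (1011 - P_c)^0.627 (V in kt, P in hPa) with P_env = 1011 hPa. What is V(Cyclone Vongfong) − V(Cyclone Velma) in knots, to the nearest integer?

Cyclone Vongfong: ΔP = 116; V ≈ 5.9 × 116^0.627 ≈ 116.22 kt.
Cyclone Velma: ΔP = 25; V ≈ 5.9 × 25^0.627 ≈ 44.40 kt.
Difference ≈ 116.22 − 44.40 = 71.82 → 72 kt.

72 kt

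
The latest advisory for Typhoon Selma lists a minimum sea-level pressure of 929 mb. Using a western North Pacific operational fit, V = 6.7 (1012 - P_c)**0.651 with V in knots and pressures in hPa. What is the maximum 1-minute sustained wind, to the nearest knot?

ΔP = 1012 − 929 = 83 mb.
83^0.651 ≈ 17.755.
V ≈ 6.7 × 17.755 ≈ 119.0 kt.

119 kt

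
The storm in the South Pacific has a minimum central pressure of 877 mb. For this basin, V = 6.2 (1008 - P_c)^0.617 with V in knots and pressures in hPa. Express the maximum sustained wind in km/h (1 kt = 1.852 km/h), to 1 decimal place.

232.5 km/h

ΔP = 1008 − 877 = 131 mb.
V ≈ 6.2 × 131^0.617 = 6.2 × 20.247 ≈ 125.530 kt.
125.530 × 1.852 ≈ 232.48 km/h → 232.5 km/h.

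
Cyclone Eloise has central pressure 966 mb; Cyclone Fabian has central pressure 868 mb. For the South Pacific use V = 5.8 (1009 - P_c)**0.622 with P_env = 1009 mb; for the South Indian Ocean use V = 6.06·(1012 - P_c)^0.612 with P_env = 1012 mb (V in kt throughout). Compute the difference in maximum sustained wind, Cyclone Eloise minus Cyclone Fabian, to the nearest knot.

-67 kt

Cyclone Eloise: ΔP = 43; V ≈ 5.8 × 43^0.622 ≈ 60.18 kt.
Cyclone Fabian: ΔP = 144; V ≈ 6.06 × 144^0.612 ≈ 126.88 kt.
Difference ≈ 60.18 − 126.88 = -66.70 → -67 kt.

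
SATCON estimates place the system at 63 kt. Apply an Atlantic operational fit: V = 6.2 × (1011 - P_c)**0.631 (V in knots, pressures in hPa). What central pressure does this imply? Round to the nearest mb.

972 mb

ΔP = (V / 6.2)^(1/0.631) = (63/6.2)^1.585.
63/6.2 = 10.161; 10.161^1.585 ≈ 39.43 mb.
P_c = 1011 − 39.43 = 971.57 ≈ 972 mb.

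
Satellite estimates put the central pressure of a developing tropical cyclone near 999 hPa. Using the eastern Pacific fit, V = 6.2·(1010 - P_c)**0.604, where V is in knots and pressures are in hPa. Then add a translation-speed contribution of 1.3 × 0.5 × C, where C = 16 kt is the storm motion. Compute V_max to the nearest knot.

ΔP = 1010 − 999 = 11 hPa.
11^0.604 ≈ 4.256.
V ≈ 6.2 × 4.256 ≈ 26.4 kt.
Translation term: 1.3 × 0.5 × 16 = 10.4 kt.
Corrected V ≈ 36.8 kt → 37 kt.

37 kt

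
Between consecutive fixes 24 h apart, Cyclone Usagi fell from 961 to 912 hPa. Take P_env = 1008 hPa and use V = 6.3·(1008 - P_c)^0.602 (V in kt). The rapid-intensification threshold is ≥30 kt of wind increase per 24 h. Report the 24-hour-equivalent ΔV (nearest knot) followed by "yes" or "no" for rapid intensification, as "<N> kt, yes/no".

34 kt, yes

V₁: ΔP = 47, V ≈ 6.3 × 47^0.602 ≈ 63.97 kt.
V₂: ΔP = 96, V ≈ 6.3 × 96^0.602 ≈ 98.33 kt.
ΔV over 24 h = 34.36 kt → 24 h equivalent = 34.36 × 24/24 ≈ 34.36 kt.
34 kt ≥ 30 kt ⇒ rapid intensification.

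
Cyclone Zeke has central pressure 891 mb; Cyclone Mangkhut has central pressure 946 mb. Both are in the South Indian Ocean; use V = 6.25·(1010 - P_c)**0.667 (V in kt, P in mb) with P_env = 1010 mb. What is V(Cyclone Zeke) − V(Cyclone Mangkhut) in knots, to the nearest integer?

51 kt

Cyclone Zeke: ΔP = 119; V ≈ 6.25 × 119^0.667 ≈ 151.45 kt.
Cyclone Mangkhut: ΔP = 64; V ≈ 6.25 × 64^0.667 ≈ 100.14 kt.
Difference ≈ 151.45 − 100.14 = 51.31 → 51 kt.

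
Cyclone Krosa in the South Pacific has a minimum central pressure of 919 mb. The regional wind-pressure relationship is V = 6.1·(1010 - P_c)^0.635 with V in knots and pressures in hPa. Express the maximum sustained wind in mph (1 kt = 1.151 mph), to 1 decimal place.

ΔP = 1010 − 919 = 91 mb.
V ≈ 6.1 × 91^0.635 = 6.1 × 17.538 ≈ 106.985 kt.
106.985 × 1.151 ≈ 123.14 mph → 123.1 mph.

123.1 mph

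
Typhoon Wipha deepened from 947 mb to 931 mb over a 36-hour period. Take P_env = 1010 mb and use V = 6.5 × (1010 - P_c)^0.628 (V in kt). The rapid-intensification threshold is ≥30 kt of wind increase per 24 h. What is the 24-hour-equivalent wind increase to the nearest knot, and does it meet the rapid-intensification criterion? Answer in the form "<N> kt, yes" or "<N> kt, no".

9 kt, no

V₁: ΔP = 63, V ≈ 6.5 × 63^0.628 ≈ 87.68 kt.
V₂: ΔP = 79, V ≈ 6.5 × 79^0.628 ≈ 101.07 kt.
ΔV over 36 h = 13.39 kt → 24 h equivalent = 13.39 × 24/36 ≈ 8.93 kt.
9 kt < 30 kt ⇒ not rapid intensification.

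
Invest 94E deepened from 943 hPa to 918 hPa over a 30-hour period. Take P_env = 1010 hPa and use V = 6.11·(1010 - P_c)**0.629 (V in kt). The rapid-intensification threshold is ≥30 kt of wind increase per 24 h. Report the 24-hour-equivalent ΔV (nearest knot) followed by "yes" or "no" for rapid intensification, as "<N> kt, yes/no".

15 kt, no

V₁: ΔP = 67, V ≈ 6.11 × 67^0.629 ≈ 86.03 kt.
V₂: ΔP = 92, V ≈ 6.11 × 92^0.629 ≈ 105.02 kt.
ΔV over 30 h = 18.99 kt → 24 h equivalent = 18.99 × 24/30 ≈ 15.19 kt.
15 kt < 30 kt ⇒ not rapid intensification.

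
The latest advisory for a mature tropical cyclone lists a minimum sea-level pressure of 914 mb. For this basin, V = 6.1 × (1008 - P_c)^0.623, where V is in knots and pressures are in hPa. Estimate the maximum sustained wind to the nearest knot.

103 kt

ΔP = 1008 − 914 = 94 mb.
94^0.623 ≈ 16.953.
V ≈ 6.1 × 16.953 ≈ 103.4 kt.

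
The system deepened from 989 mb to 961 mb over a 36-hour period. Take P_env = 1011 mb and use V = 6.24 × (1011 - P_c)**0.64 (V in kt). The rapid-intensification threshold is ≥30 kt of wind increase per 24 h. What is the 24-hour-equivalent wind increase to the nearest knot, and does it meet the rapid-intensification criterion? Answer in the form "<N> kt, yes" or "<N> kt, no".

V₁: ΔP = 22, V ≈ 6.24 × 22^0.64 ≈ 45.12 kt.
V₂: ΔP = 50, V ≈ 6.24 × 50^0.64 ≈ 76.30 kt.
ΔV over 36 h = 31.18 kt → 24 h equivalent = 31.18 × 24/36 ≈ 20.79 kt.
21 kt < 30 kt ⇒ not rapid intensification.

21 kt, no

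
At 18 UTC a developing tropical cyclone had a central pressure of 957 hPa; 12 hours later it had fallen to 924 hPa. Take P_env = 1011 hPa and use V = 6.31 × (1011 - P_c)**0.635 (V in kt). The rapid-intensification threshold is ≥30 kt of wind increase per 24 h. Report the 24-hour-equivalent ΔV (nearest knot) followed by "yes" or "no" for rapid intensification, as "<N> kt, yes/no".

56 kt, yes

V₁: ΔP = 54, V ≈ 6.31 × 54^0.635 ≈ 79.45 kt.
V₂: ΔP = 87, V ≈ 6.31 × 87^0.635 ≈ 107.55 kt.
ΔV over 12 h = 28.10 kt → 24 h equivalent = 28.10 × 24/12 ≈ 56.20 kt.
56 kt ≥ 30 kt ⇒ rapid intensification.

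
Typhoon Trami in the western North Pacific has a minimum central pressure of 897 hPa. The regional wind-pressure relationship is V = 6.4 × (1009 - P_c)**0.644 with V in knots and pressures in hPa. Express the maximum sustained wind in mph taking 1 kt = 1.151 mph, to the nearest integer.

ΔP = 1009 − 897 = 112 hPa.
V ≈ 6.4 × 112^0.644 = 6.4 × 20.878 ≈ 133.622 kt.
133.622 × 1.151 ≈ 153.80 mph → 154 mph.

154 mph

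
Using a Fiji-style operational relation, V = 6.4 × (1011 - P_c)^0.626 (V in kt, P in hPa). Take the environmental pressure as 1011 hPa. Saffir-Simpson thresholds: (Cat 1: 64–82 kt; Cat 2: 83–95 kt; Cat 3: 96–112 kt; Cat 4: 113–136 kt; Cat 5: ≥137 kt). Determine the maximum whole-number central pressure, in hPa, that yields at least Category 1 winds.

971 hPa

Category 1 begins at V = 64 kt.
Required ΔP = (64/6.4)^(1/0.626) = 10.000^1.597 ≈ 39.58 hPa.
P_c ≤ 1011 − 39.58 = 971.42, so the highest integer P_c is 971 hPa.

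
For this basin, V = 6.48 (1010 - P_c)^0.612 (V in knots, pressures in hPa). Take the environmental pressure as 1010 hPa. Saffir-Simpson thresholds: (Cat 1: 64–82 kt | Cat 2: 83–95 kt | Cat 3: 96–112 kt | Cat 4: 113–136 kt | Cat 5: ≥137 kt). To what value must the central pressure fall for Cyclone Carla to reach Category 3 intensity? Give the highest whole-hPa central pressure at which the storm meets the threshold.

Category 3 begins at V = 96 kt.
Required ΔP = (96/6.48)^(1/0.612) = 14.815^1.634 ≈ 81.83 hPa.
P_c ≤ 1010 − 81.83 = 928.17, so the highest integer P_c is 928 hPa.

928 hPa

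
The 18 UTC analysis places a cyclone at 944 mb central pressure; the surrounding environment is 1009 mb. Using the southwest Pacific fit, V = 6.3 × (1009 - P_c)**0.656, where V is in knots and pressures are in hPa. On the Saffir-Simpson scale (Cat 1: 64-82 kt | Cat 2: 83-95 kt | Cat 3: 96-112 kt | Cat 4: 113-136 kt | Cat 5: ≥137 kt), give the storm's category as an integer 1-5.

3

ΔP = 1009 − 944 = 65 mb.
V ≈ 6.3 × 65^0.656 = 6.3 × 15.46 ≈ 97 kt.
97 kt falls in the Category 3 band.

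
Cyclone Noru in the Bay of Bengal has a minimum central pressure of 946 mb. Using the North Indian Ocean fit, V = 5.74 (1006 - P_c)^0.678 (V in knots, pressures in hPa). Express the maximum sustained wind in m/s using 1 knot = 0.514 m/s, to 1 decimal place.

ΔP = 1006 − 946 = 60 mb.
V ≈ 5.74 × 60^0.678 = 5.74 × 16.054 ≈ 92.151 kt.
92.151 × 0.514 ≈ 47.37 m/s → 47.4 m/s.

47.4 m/s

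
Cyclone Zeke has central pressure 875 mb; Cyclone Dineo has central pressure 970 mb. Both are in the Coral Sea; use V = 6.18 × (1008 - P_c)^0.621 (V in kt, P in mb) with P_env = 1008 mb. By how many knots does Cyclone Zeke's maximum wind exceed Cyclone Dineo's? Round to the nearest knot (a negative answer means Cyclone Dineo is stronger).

70 kt

Cyclone Zeke: ΔP = 133; V ≈ 6.18 × 133^0.621 ≈ 128.80 kt.
Cyclone Dineo: ΔP = 38; V ≈ 6.18 × 38^0.621 ≈ 59.16 kt.
Difference ≈ 128.80 − 59.16 = 69.64 → 70 kt.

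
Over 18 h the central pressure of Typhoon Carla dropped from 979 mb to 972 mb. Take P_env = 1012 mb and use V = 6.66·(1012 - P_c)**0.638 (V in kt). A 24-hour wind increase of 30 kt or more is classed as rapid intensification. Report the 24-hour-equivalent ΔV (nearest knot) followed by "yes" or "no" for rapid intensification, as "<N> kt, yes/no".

V₁: ΔP = 33, V ≈ 6.66 × 33^0.638 ≈ 61.98 kt.
V₂: ΔP = 40, V ≈ 6.66 × 40^0.638 ≈ 70.08 kt.
ΔV over 18 h = 8.10 kt → 24 h equivalent = 8.10 × 24/18 ≈ 10.80 kt.
11 kt < 30 kt ⇒ not rapid intensification.

11 kt, no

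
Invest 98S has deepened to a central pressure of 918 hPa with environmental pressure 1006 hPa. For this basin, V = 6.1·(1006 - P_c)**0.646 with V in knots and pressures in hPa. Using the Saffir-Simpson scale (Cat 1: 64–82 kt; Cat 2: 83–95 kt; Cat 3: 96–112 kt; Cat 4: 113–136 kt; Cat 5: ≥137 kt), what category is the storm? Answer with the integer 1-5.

3

ΔP = 1006 − 918 = 88 hPa.
V ≈ 6.1 × 88^0.646 = 6.1 × 18.04 ≈ 110 kt.
110 kt falls in the Category 3 band.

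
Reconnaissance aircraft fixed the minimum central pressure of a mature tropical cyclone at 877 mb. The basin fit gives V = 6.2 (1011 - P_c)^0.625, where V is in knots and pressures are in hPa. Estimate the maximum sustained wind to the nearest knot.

132 kt

ΔP = 1011 − 877 = 134 mb.
134^0.625 ≈ 21.352.
V ≈ 6.2 × 21.352 ≈ 132.4 kt.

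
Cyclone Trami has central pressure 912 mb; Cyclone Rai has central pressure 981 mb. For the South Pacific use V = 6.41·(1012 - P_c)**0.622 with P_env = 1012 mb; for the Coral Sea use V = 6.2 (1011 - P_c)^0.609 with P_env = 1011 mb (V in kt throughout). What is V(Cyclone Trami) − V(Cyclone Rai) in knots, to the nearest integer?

Cyclone Trami: ΔP = 100; V ≈ 6.41 × 100^0.622 ≈ 112.42 kt.
Cyclone Rai: ΔP = 30; V ≈ 6.2 × 30^0.609 ≈ 49.20 kt.
Difference ≈ 112.42 − 49.20 = 63.22 → 63 kt.

63 kt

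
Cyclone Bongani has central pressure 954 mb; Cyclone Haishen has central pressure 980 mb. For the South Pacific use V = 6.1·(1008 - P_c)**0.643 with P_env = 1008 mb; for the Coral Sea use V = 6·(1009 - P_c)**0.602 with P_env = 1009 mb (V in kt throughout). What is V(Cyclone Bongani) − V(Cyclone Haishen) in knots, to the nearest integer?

Cyclone Bongani: ΔP = 54; V ≈ 6.1 × 54^0.643 ≈ 79.30 kt.
Cyclone Haishen: ΔP = 29; V ≈ 6 × 29^0.602 ≈ 45.55 kt.
Difference ≈ 79.30 − 45.55 = 33.75 → 34 kt.

34 kt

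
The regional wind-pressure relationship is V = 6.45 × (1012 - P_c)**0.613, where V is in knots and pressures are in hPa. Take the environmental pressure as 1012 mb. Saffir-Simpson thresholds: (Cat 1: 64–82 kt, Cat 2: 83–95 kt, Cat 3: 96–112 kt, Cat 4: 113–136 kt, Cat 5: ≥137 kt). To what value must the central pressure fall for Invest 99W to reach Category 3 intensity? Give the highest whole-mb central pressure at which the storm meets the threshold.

930 mb

Category 3 begins at V = 96 kt.
Required ΔP = (96/6.45)^(1/0.613) = 14.884^1.631 ≈ 81.86 mb.
P_c ≤ 1012 − 81.86 = 930.14, so the highest integer P_c is 930 mb.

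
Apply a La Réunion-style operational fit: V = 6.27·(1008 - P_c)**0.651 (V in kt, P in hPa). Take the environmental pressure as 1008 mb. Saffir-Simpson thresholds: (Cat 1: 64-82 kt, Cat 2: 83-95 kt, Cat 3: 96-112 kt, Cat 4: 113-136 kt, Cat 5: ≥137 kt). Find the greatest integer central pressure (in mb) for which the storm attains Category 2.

955 mb

Category 2 begins at V = 83 kt.
Required ΔP = (83/6.27)^(1/0.651) = 13.238^1.536 ≈ 52.87 mb.
P_c ≤ 1008 − 52.87 = 955.13, so the highest integer P_c is 955 mb.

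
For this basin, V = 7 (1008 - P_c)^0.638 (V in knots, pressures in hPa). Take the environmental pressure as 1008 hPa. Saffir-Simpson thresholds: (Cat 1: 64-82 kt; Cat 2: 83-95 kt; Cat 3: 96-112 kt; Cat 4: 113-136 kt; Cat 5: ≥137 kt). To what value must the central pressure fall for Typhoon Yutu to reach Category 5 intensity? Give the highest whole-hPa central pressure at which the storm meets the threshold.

902 hPa

Category 5 begins at V = 137 kt.
Required ΔP = (137/7)^(1/0.638) = 19.571^1.567 ≈ 105.80 hPa.
P_c ≤ 1008 − 105.80 = 902.20, so the highest integer P_c is 902 hPa.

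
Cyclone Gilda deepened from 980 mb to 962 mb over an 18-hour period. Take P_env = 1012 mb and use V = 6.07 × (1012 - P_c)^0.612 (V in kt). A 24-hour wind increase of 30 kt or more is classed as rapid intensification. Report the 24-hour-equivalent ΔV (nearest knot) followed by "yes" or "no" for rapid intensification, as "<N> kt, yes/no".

21 kt, no

V₁: ΔP = 32, V ≈ 6.07 × 32^0.612 ≈ 50.62 kt.
V₂: ΔP = 50, V ≈ 6.07 × 50^0.612 ≈ 66.52 kt.
ΔV over 18 h = 15.90 kt → 24 h equivalent = 15.90 × 24/18 ≈ 21.20 kt.
21 kt < 30 kt ⇒ not rapid intensification.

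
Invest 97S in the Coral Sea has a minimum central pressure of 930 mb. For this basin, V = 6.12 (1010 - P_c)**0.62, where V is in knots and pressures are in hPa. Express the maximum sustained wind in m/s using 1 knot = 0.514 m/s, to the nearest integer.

48 m/s

ΔP = 1010 − 930 = 80 mb.
V ≈ 6.12 × 80^0.62 = 6.12 × 15.133 ≈ 92.612 kt.
92.612 × 0.514 ≈ 47.60 m/s → 48 m/s.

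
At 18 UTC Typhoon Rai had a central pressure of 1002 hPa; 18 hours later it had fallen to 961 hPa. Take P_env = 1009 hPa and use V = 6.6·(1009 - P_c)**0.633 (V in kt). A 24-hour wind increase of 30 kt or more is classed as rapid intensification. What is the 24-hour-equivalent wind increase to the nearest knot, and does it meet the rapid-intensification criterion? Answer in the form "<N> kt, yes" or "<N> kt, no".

V₁: ΔP = 7, V ≈ 6.6 × 7^0.633 ≈ 22.62 kt.
V₂: ΔP = 48, V ≈ 6.6 × 48^0.633 ≈ 76.52 kt.
ΔV over 18 h = 53.90 kt → 24 h equivalent = 53.90 × 24/18 ≈ 71.87 kt.
72 kt ≥ 30 kt ⇒ rapid intensification.

72 kt, yes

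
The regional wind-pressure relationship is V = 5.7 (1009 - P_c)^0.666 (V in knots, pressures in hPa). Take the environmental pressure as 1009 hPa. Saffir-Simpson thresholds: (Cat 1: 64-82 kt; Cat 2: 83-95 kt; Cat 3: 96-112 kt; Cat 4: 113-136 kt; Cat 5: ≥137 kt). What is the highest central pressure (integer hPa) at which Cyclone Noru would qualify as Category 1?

971 hPa

Category 1 begins at V = 64 kt.
Required ΔP = (64/5.7)^(1/0.666) = 11.228^1.502 ≈ 37.76 hPa.
P_c ≤ 1009 − 37.76 = 971.24, so the highest integer P_c is 971 hPa.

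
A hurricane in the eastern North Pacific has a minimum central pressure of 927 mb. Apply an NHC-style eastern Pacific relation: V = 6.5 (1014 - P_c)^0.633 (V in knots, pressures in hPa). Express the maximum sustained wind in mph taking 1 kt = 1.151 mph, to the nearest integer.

126 mph

ΔP = 1014 − 927 = 87 mb.
V ≈ 6.5 × 87^0.633 = 6.5 × 16.893 ≈ 109.807 kt.
109.807 × 1.151 ≈ 126.39 mph → 126 mph.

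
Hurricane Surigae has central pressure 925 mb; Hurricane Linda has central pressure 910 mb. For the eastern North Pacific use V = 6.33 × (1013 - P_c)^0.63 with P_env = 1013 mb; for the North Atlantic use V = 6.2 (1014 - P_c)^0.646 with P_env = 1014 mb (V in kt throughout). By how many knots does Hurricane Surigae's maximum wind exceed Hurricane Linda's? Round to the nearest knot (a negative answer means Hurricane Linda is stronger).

-18 kt

Hurricane Surigae: ΔP = 88; V ≈ 6.33 × 88^0.63 ≈ 106.27 kt.
Hurricane Linda: ΔP = 104; V ≈ 6.2 × 104^0.646 ≈ 124.56 kt.
Difference ≈ 106.27 − 124.56 = -18.29 → -18 kt.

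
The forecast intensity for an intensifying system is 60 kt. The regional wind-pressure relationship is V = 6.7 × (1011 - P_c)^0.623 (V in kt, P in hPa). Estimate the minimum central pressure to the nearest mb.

ΔP = (V / 6.7)^(1/0.623) = (60/6.7)^1.605.
60/6.7 = 8.955; 8.955^1.605 ≈ 33.75 mb.
P_c = 1011 − 33.75 = 977.25 ≈ 977 mb.

977 mb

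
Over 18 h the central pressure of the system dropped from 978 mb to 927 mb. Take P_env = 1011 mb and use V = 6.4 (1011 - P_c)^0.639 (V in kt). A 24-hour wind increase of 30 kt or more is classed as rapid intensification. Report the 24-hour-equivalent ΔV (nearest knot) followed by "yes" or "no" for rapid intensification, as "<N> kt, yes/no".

65 kt, yes

V₁: ΔP = 33, V ≈ 6.4 × 33^0.639 ≈ 59.77 kt.
V₂: ΔP = 84, V ≈ 6.4 × 84^0.639 ≈ 108.59 kt.
ΔV over 18 h = 48.82 kt → 24 h equivalent = 48.82 × 24/18 ≈ 65.09 kt.
65 kt ≥ 30 kt ⇒ rapid intensification.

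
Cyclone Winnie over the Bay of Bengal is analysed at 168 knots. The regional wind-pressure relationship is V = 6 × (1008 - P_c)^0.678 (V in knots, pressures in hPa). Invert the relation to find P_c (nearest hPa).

ΔP = (V / 6)^(1/0.678) = (168/6)^1.475.
168/6 = 28.000; 28.000^1.475 ≈ 136.29 hPa.
P_c = 1008 − 136.29 = 871.71 ≈ 872 hPa.

872 hPa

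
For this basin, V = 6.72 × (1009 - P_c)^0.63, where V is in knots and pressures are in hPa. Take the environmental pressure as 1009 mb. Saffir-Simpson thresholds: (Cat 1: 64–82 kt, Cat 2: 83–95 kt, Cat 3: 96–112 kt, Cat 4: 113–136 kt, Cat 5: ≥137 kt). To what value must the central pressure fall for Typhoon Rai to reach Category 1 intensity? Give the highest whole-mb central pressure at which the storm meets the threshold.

Category 1 begins at V = 64 kt.
Required ΔP = (64/6.72)^(1/0.63) = 9.524^1.587 ≈ 35.78 mb.
P_c ≤ 1009 − 35.78 = 973.22, so the highest integer P_c is 973 mb.

973 mb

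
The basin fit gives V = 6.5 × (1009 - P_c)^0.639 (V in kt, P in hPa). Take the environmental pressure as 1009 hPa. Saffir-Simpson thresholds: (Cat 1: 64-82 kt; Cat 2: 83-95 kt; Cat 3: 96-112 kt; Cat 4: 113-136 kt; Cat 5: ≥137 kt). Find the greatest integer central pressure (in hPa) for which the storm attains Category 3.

Category 3 begins at V = 96 kt.
Required ΔP = (96/6.5)^(1/0.639) = 14.769^1.565 ≈ 67.61 hPa.
P_c ≤ 1009 − 67.61 = 941.39, so the highest integer P_c is 941 hPa.

941 hPa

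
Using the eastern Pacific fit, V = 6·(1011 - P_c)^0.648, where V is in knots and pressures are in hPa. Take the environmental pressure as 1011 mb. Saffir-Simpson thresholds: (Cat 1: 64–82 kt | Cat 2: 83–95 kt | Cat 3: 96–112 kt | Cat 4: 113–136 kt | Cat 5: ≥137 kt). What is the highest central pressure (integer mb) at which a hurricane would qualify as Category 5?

Category 5 begins at V = 137 kt.
Required ΔP = (137/6)^(1/0.648) = 22.833^1.543 ≈ 124.90 mb.
P_c ≤ 1011 − 124.90 = 886.10, so the highest integer P_c is 886 mb.

886 mb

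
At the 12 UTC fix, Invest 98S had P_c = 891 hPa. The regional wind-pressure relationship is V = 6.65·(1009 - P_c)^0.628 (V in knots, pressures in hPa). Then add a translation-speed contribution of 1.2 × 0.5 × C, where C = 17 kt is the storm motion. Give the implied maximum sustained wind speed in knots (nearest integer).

143 kt

ΔP = 1009 − 891 = 118 hPa.
118^0.628 ≈ 20.005.
V ≈ 6.65 × 20.005 ≈ 133.0 kt.
Translation term: 1.2 × 0.5 × 17 = 10.2 kt.
Corrected V ≈ 143.2 kt → 143 kt.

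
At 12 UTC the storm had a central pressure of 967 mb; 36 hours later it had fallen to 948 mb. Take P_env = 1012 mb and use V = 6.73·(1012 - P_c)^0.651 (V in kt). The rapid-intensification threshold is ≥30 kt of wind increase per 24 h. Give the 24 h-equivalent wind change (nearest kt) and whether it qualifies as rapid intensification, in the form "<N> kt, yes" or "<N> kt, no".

V₁: ΔP = 45, V ≈ 6.73 × 45^0.651 ≈ 80.22 kt.
V₂: ΔP = 64, V ≈ 6.73 × 64^0.651 ≈ 100.89 kt.
ΔV over 36 h = 20.67 kt → 24 h equivalent = 20.67 × 24/36 ≈ 13.78 kt.
14 kt < 30 kt ⇒ not rapid intensification.

14 kt, no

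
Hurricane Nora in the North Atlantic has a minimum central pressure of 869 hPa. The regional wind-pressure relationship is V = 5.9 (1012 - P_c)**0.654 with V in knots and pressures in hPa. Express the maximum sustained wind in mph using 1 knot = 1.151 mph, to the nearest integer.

174 mph

ΔP = 1012 − 869 = 143 hPa.
V ≈ 5.9 × 143^0.654 = 5.9 × 25.680 ≈ 151.510 kt.
151.510 × 1.151 ≈ 174.39 mph → 174 mph.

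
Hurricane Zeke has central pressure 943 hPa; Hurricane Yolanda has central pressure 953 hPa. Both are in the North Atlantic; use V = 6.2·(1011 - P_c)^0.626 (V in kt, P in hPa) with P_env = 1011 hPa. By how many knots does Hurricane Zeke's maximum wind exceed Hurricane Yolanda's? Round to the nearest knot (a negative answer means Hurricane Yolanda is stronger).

Hurricane Zeke: ΔP = 68; V ≈ 6.2 × 68^0.626 ≈ 87.00 kt.
Hurricane Yolanda: ΔP = 58; V ≈ 6.2 × 58^0.626 ≈ 78.76 kt.
Difference ≈ 87.00 − 78.76 = 8.24 → 8 kt.

8 kt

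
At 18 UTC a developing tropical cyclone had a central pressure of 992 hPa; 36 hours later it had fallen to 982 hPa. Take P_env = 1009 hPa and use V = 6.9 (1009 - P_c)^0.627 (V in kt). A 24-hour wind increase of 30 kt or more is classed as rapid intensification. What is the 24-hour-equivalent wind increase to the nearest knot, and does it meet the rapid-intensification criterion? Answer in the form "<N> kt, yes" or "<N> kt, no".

V₁: ΔP = 17, V ≈ 6.9 × 17^0.627 ≈ 40.77 kt.
V₂: ΔP = 27, V ≈ 6.9 × 27^0.627 ≈ 54.49 kt.
ΔV over 36 h = 13.72 kt → 24 h equivalent = 13.72 × 24/36 ≈ 9.15 kt.
9 kt < 30 kt ⇒ not rapid intensification.

9 kt, no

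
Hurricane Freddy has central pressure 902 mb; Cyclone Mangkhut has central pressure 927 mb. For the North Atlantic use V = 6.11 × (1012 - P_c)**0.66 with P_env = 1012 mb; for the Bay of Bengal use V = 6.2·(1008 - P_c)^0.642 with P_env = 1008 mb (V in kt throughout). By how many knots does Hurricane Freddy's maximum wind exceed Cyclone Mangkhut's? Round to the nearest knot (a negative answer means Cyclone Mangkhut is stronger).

Hurricane Freddy: ΔP = 110; V ≈ 6.11 × 110^0.66 ≈ 135.94 kt.
Cyclone Mangkhut: ΔP = 81; V ≈ 6.2 × 81^0.642 ≈ 104.15 kt.
Difference ≈ 135.94 − 104.15 = 31.79 → 32 kt.

32 kt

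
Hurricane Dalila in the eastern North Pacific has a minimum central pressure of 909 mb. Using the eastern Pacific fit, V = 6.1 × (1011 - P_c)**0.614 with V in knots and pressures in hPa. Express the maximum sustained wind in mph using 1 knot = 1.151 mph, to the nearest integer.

ΔP = 1011 − 909 = 102 mb.
V ≈ 6.1 × 102^0.614 = 6.1 × 17.111 ≈ 104.378 kt.
104.378 × 1.151 ≈ 120.14 mph → 120 mph.

120 mph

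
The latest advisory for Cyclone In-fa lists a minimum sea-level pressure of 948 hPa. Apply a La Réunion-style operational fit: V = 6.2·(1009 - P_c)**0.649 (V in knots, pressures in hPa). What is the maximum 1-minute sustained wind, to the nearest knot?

ΔP = 1009 − 948 = 61 hPa.
61^0.649 ≈ 14.411.
V ≈ 6.2 × 14.411 ≈ 89.3 kt.

89 kt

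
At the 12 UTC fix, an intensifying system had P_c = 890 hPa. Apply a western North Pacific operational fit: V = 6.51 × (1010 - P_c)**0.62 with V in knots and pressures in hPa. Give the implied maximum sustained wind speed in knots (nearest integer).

ΔP = 1010 − 890 = 120 hPa.
120^0.62 ≈ 19.458.
V ≈ 6.51 × 19.458 ≈ 126.7 kt.

127 kt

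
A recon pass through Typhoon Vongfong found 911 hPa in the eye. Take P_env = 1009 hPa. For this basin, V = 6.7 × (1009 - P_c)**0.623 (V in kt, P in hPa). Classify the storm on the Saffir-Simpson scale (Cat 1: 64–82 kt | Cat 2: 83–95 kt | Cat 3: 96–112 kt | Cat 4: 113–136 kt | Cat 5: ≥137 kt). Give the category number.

4

ΔP = 1009 − 911 = 98 hPa.
V ≈ 6.7 × 98^0.623 = 6.7 × 17.40 ≈ 117 kt.
117 kt falls in the Category 4 band.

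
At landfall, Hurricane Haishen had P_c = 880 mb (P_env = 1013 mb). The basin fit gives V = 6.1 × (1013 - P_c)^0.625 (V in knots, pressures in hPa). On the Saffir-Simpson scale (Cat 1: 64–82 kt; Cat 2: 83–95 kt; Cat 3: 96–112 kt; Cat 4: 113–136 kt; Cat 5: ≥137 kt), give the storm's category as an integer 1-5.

ΔP = 1013 − 880 = 133 mb.
V ≈ 6.1 × 133^0.625 = 6.1 × 21.25 ≈ 130 kt.
130 kt falls in the Category 4 band.

4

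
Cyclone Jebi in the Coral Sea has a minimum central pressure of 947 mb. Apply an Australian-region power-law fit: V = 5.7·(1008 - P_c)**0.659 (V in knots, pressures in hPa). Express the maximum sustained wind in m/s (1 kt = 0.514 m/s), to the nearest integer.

ΔP = 1008 − 947 = 61 mb.
V ≈ 5.7 × 61^0.659 = 5.7 × 15.015 ≈ 85.587 kt.
85.587 × 0.514 ≈ 43.99 m/s → 44 m/s.

44 m/s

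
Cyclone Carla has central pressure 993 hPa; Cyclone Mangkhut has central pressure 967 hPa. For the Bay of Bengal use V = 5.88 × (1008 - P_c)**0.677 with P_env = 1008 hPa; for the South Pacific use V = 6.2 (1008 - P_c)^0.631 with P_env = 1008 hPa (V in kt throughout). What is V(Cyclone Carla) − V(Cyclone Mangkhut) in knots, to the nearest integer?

Cyclone Carla: ΔP = 15; V ≈ 5.88 × 15^0.677 ≈ 36.78 kt.
Cyclone Mangkhut: ΔP = 41; V ≈ 6.2 × 41^0.631 ≈ 64.57 kt.
Difference ≈ 36.78 − 64.57 = -27.79 → -28 kt.

-28 kt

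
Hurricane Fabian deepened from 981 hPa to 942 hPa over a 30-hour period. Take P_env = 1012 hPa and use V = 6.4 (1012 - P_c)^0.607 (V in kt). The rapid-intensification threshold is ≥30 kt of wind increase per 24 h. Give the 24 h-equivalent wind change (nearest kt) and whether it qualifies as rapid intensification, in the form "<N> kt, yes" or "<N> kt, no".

26 kt, no

V₁: ΔP = 31, V ≈ 6.4 × 31^0.607 ≈ 51.46 kt.
V₂: ΔP = 70, V ≈ 6.4 × 70^0.607 ≈ 84.36 kt.
ΔV over 30 h = 32.90 kt → 24 h equivalent = 32.90 × 24/30 ≈ 26.32 kt.
26 kt < 30 kt ⇒ not rapid intensification.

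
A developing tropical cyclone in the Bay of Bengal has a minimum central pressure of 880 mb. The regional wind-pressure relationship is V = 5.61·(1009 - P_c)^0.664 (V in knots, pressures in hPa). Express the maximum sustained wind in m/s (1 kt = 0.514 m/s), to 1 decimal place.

72.7 m/s

ΔP = 1009 − 880 = 129 mb.
V ≈ 5.61 × 129^0.664 = 5.61 × 25.202 ≈ 141.382 kt.
141.382 × 0.514 ≈ 72.67 m/s → 72.7 m/s.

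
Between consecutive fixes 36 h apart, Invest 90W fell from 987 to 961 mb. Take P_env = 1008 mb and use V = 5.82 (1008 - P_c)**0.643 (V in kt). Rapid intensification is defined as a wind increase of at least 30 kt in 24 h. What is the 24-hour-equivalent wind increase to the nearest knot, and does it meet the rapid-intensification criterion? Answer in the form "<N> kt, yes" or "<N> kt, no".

19 kt, no

V₁: ΔP = 21, V ≈ 5.82 × 21^0.643 ≈ 41.22 kt.
V₂: ΔP = 47, V ≈ 5.82 × 47^0.643 ≈ 69.20 kt.
ΔV over 36 h = 27.98 kt → 24 h equivalent = 27.98 × 24/36 ≈ 18.65 kt.
19 kt < 30 kt ⇒ not rapid intensification.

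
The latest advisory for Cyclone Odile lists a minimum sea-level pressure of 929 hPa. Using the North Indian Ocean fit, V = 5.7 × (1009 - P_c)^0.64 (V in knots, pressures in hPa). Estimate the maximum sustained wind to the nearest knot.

94 kt

ΔP = 1009 − 929 = 80 hPa.
80^0.64 ≈ 16.519.
V ≈ 5.7 × 16.519 ≈ 94.2 kt.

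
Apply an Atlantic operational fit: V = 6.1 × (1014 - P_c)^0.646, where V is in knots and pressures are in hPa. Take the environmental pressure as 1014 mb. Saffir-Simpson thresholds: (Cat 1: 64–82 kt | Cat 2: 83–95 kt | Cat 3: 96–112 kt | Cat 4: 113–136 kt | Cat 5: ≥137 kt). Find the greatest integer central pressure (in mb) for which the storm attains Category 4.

Category 4 begins at V = 113 kt.
Required ΔP = (113/6.1)^(1/0.646) = 18.525^1.548 ≈ 91.72 mb.
P_c ≤ 1014 − 91.72 = 922.28, so the highest integer P_c is 922 mb.

922 mb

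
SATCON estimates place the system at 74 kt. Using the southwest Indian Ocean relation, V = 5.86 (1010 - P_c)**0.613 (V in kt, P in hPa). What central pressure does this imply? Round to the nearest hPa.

ΔP = (V / 5.86)^(1/0.613) = (74/5.86)^1.631.
74/5.86 = 12.628; 12.628^1.631 ≈ 62.61 hPa.
P_c = 1010 − 62.61 = 947.39 ≈ 947 hPa.

947 hPa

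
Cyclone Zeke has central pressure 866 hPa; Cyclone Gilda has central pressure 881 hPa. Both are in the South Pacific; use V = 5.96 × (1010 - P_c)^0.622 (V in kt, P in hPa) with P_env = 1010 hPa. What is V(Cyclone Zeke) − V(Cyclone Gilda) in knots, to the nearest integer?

Cyclone Zeke: ΔP = 144; V ≈ 5.96 × 144^0.622 ≈ 131.14 kt.
Cyclone Gilda: ΔP = 129; V ≈ 5.96 × 129^0.622 ≈ 122.47 kt.
Difference ≈ 131.14 − 122.47 = 8.67 → 9 kt.

9 kt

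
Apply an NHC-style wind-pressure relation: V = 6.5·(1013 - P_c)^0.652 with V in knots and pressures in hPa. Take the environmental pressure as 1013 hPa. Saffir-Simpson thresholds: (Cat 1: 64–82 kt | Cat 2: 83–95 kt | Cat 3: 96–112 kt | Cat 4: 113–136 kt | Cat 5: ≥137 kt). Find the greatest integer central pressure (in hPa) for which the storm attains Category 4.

933 hPa

Category 4 begins at V = 113 kt.
Required ΔP = (113/6.5)^(1/0.652) = 17.385^1.534 ≈ 79.82 hPa.
P_c ≤ 1013 − 79.82 = 933.18, so the highest integer P_c is 933 hPa.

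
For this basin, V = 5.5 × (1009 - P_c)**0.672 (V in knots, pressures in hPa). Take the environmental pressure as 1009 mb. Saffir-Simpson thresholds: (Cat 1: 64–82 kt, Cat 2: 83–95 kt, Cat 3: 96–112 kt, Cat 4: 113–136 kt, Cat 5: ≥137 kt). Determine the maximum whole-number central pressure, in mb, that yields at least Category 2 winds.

Category 2 begins at V = 83 kt.
Required ΔP = (83/5.5)^(1/0.672) = 15.091^1.488 ≈ 56.76 mb.
P_c ≤ 1009 − 56.76 = 952.24, so the highest integer P_c is 952 mb.

952 mb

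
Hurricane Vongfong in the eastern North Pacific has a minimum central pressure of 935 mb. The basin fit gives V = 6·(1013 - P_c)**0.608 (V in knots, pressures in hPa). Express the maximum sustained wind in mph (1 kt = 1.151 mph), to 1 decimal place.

ΔP = 1013 − 935 = 78 mb.
V ≈ 6 × 78^0.608 = 6 × 14.138 ≈ 84.829 kt.
84.829 × 1.151 ≈ 97.64 mph → 97.6 mph.

97.6 mph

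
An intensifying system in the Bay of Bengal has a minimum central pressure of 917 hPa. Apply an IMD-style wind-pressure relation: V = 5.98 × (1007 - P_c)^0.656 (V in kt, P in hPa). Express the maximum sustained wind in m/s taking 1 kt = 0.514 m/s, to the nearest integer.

ΔP = 1007 − 917 = 90 hPa.
V ≈ 5.98 × 90^0.656 = 5.98 × 19.142 ≈ 114.468 kt.
114.468 × 0.514 ≈ 58.84 m/s → 59 m/s.

59 m/s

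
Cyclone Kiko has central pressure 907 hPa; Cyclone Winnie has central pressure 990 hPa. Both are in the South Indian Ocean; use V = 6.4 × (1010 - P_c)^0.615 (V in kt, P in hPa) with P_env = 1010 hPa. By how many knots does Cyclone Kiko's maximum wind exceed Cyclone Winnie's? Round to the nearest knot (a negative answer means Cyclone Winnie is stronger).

Cyclone Kiko: ΔP = 103; V ≈ 6.4 × 103^0.615 ≈ 110.68 kt.
Cyclone Winnie: ΔP = 20; V ≈ 6.4 × 20^0.615 ≈ 40.39 kt.
Difference ≈ 110.68 − 40.39 = 70.29 → 70 kt.

70 kt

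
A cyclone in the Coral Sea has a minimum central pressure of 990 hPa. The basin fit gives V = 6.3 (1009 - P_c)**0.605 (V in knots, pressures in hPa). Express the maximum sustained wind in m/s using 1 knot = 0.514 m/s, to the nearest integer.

19 m/s

ΔP = 1009 − 990 = 19 hPa.
V ≈ 6.3 × 19^0.605 = 6.3 × 5.938 ≈ 37.410 kt.
37.410 × 0.514 ≈ 19.23 m/s → 19 m/s.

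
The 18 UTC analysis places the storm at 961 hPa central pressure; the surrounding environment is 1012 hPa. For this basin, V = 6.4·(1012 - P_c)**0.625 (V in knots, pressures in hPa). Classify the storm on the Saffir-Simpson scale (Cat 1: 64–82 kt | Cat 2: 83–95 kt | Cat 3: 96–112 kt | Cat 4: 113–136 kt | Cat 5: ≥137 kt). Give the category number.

1

ΔP = 1012 − 961 = 51 hPa.
V ≈ 6.4 × 51^0.625 = 6.4 × 11.67 ≈ 75 kt.
75 kt falls in the Category 1 band.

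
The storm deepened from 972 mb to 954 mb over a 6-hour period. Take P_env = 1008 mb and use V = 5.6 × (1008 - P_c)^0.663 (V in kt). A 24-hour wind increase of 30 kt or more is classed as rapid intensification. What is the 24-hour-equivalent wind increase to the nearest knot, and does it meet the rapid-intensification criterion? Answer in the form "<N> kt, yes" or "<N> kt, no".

V₁: ΔP = 36, V ≈ 5.6 × 36^0.663 ≈ 60.26 kt.
V₂: ΔP = 54, V ≈ 5.6 × 54^0.663 ≈ 78.84 kt.
ΔV over 6 h = 18.58 kt → 24 h equivalent = 18.58 × 24/6 ≈ 74.32 kt.
74 kt ≥ 30 kt ⇒ rapid intensification.

74 kt, yes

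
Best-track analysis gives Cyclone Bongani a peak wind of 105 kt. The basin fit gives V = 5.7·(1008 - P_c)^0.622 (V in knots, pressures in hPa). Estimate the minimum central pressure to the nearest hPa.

ΔP = (V / 5.7)^(1/0.622) = (105/5.7)^1.608.
105/5.7 = 18.421; 18.421^1.608 ≈ 108.21 hPa.
P_c = 1008 − 108.21 = 899.79 ≈ 900 hPa.

900 hPa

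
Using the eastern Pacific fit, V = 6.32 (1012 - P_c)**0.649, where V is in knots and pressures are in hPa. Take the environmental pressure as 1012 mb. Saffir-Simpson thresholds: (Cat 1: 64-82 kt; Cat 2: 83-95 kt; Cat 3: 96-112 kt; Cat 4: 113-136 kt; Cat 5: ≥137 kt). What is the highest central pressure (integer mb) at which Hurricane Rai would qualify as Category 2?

Category 2 begins at V = 83 kt.
Required ΔP = (83/6.32)^(1/0.649) = 13.133^1.541 ≈ 52.87 mb.
P_c ≤ 1012 − 52.87 = 959.13, so the highest integer P_c is 959 mb.

959 mb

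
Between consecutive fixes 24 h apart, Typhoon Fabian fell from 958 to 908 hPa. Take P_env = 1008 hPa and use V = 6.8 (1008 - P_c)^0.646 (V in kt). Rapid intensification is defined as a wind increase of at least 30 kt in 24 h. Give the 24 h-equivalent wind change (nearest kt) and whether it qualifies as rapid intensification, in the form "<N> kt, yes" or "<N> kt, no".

48 kt, yes

V₁: ΔP = 50, V ≈ 6.8 × 50^0.646 ≈ 85.12 kt.
V₂: ΔP = 100, V ≈ 6.8 × 100^0.646 ≈ 133.20 kt.
ΔV over 24 h = 48.08 kt → 24 h equivalent = 48.08 × 24/24 ≈ 48.08 kt.
48 kt ≥ 30 kt ⇒ rapid intensification.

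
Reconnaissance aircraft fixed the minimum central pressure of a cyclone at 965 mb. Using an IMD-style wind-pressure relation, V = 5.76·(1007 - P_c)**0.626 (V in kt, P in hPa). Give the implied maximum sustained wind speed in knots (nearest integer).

60 kt

ΔP = 1007 − 965 = 42 mb.
42^0.626 ≈ 10.379.
V ≈ 5.76 × 10.379 ≈ 59.8 kt.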